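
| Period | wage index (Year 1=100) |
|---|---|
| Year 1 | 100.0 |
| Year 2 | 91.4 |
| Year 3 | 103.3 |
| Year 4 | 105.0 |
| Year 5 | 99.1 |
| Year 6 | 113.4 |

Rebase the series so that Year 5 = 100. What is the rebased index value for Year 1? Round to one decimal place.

100.9

Rebased(Year 1) = 100.0 / 99.1 × 100 = 100.9082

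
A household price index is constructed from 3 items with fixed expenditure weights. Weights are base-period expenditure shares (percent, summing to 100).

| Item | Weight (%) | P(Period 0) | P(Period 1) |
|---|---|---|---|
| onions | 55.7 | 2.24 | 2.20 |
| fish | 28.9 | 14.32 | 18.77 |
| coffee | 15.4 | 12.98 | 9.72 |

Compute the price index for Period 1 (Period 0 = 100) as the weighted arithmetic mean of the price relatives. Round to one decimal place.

104.1

onions: 55.7 × (2.20/2.24) = 55.7 × 0.982143 = 54.7054
fish: 28.9 × (18.77/14.32) = 28.9 × 1.310754 = 37.8808
coffee: 15.4 × (9.72/12.98) = 15.4 × 0.748844 = 11.5322
Index = Σ wᵢ·(p₁ᵢ/p₀ᵢ) = 54.7054 + 37.8808 + 11.5322 = 104.1184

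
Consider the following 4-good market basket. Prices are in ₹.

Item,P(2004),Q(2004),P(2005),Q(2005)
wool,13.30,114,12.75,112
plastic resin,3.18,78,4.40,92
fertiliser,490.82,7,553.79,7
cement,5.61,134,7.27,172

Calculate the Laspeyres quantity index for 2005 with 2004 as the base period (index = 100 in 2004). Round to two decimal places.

Laspeyres quantity index uses base-period prices as weights.
ΣP(2004)·Q(2005) = 13.30×112 + 3.18×92 + 490.82×7 + 5.61×172 = 1489.6 + 292.56 + 3435.74 + 964.92 = 6182.82
ΣP(2004)·Q(2004) = 13.30×114 + 3.18×78 + 490.82×7 + 5.61×134 = 1516.2 + 248.04 + 3435.74 + 751.74 = 5951.72
Index = 6182.82 / 5951.72 × 100 = 103.8829

103.88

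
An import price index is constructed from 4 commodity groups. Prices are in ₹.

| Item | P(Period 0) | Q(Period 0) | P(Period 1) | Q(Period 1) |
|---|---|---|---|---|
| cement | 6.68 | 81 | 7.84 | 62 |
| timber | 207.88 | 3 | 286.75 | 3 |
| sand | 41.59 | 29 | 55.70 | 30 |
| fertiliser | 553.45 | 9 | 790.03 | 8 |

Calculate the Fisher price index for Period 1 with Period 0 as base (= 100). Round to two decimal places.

Laspeyres component (base-period weights):
ΣP(Period 1)Q(Period 0) = 7.84×81 + 286.75×3 + 55.70×29 + 790.03×9 = 635.04 + 860.25 + 1615.3 + 7110.27 = 10220.86
ΣP(Period 0)Q(Period 0) = 6.68×81 + 207.88×3 + 41.59×29 + 553.45×9 = 541.08 + 623.64 + 1206.11 + 4981.05 = 7351.88
L = 10220.86 / 7351.88 × 100 = 139.0238
Paasche component (current-period weights):
ΣP(Period 1)Q(Period 1) = 7.84×62 + 286.75×3 + 55.70×30 + 790.03×8 = 486.08 + 860.25 + 1671 + 6320.24 = 9337.57
ΣP(Period 0)Q(Period 1) = 6.68×62 + 207.88×3 + 41.59×30 + 553.45×8 = 414.16 + 623.64 + 1247.7 + 4427.6 = 6713.1
P = 9337.57 / 6713.1 × 100 = 139.0948
Fisher = √(L × P) = √(139.0238 × 139.0948) = 139.0593

139.06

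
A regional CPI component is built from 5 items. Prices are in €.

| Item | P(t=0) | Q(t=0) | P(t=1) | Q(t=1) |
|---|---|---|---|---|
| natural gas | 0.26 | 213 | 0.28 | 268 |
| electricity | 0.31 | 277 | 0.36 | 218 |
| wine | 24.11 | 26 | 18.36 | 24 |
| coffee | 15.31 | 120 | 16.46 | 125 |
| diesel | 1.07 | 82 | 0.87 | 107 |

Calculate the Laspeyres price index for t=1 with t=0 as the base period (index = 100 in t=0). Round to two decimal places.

Laspeyres price index uses base-period quantities as weights.
ΣP(t=1)·Q(t=0) = 0.28×213 + 0.36×277 + 18.36×26 + 16.46×120 + 0.87×82 = 59.64 + 99.72 + 477.36 + 1975.2 + 71.34 = 2683.26
ΣP(t=0)·Q(t=0) = 0.26×213 + 0.31×277 + 24.11×26 + 15.31×120 + 1.07×82 = 55.38 + 85.87 + 626.86 + 1837.2 + 87.74 = 2693.05
Index = 2683.26 / 2693.05 × 100 = 99.6365

99.64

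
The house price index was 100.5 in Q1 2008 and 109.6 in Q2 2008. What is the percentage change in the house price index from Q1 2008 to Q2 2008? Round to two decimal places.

9.05%

Change = (109.6 − 100.5) / 100.5 × 100
       = 9.1 / 100.5 × 100 = 9.0547%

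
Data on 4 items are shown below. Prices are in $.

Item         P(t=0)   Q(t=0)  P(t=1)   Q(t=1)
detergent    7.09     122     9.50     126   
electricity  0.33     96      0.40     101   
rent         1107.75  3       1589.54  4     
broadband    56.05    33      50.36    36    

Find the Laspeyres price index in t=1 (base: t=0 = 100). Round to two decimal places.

Laspeyres price index uses base-period quantities as weights.
ΣP(t=1)·Q(t=0) = 9.50×122 + 0.40×96 + 1589.54×3 + 50.36×33 = 1159 + 38.4 + 4768.62 + 1661.88 = 7627.9
ΣP(t=0)·Q(t=0) = 7.09×122 + 0.33×96 + 1107.75×3 + 56.05×33 = 864.98 + 31.68 + 3323.25 + 1849.65 = 6069.56
Index = 7627.9 / 6069.56 × 100 = 125.6747

125.67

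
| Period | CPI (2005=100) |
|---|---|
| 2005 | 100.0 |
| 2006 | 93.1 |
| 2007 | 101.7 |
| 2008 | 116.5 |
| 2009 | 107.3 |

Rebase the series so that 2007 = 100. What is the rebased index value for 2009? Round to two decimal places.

105.51

Rebased(2009) = 107.3 / 101.7 × 100 = 105.5064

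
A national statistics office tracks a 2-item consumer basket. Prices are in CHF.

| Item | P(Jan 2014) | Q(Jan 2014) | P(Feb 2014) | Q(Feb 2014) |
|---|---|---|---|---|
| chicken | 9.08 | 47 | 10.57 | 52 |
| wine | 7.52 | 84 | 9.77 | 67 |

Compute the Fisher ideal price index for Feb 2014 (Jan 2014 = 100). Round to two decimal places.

123.93

Laspeyres component (base-period weights):
ΣP(Feb 2014)Q(Jan 2014) = 10.57×47 + 9.77×84 = 496.79 + 820.68 = 1317.47
ΣP(Jan 2014)Q(Jan 2014) = 9.08×47 + 7.52×84 = 426.76 + 631.68 = 1058.44
L = 1317.47 / 1058.44 × 100 = 124.4728
Paasche component (current-period weights):
ΣP(Feb 2014)Q(Feb 2014) = 10.57×52 + 9.77×67 = 549.64 + 654.59 = 1204.23
ΣP(Jan 2014)Q(Feb 2014) = 9.08×52 + 7.52×67 = 472.16 + 503.84 = 976
P = 1204.23 / 976 × 100 = 123.3842
Fisher = √(L × P) = √(124.4728 × 123.3842) = 123.9273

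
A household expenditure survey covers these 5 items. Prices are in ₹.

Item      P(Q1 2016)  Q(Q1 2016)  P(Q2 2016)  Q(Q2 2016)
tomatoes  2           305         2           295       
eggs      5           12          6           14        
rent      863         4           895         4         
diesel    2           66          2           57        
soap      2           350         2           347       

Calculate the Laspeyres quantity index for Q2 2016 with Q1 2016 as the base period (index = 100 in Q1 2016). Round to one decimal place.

99.3

Laspeyres quantity index uses base-period prices as weights.
ΣP(Q1 2016)·Q(Q2 2016) = 2×295 + 5×14 + 863×4 + 2×57 + 2×347 = 590 + 70 + 3452 + 114 + 694 = 4920
ΣP(Q1 2016)·Q(Q1 2016) = 2×305 + 5×12 + 863×4 + 2×66 + 2×350 = 610 + 60 + 3452 + 132 + 700 = 4954
Index = 4920 / 4954 × 100 = 99.3137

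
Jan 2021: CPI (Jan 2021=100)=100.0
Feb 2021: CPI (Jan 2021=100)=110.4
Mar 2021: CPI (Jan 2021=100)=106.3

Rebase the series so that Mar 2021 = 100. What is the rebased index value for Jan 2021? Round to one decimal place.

Rebased(Jan 2021) = 100.0 / 106.3 × 100 = 94.0734

94.1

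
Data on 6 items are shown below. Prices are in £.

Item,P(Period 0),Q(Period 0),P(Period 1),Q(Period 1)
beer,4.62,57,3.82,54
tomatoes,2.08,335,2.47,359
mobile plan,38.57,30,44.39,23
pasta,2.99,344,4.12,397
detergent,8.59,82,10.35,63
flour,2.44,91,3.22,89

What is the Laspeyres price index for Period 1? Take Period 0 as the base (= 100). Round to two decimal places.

121.21

Laspeyres price index uses base-period quantities as weights.
ΣP(Period 1)·Q(Period 0) = 3.82×57 + 2.47×335 + 44.39×30 + 4.12×344 + 10.35×82 + 3.22×91 = 217.74 + 827.45 + 1331.7 + 1417.28 + 848.7 + 293.02 = 4935.89
ΣP(Period 0)·Q(Period 0) = 4.62×57 + 2.08×335 + 38.57×30 + 2.99×344 + 8.59×82 + 2.44×91 = 263.34 + 696.8 + 1157.1 + 1028.56 + 704.38 + 222.04 = 4072.22
Index = 4935.89 / 4072.22 × 100 = 121.2088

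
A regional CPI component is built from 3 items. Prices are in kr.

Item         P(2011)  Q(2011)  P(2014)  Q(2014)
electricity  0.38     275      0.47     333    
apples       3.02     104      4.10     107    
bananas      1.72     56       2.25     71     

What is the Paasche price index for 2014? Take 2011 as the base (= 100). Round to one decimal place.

Paasche price index uses current-period quantities as weights.
ΣP(2014)·Q(2014) = 0.47×333 + 4.10×107 + 2.25×71 = 156.51 + 438.7 + 159.75 = 754.96
ΣP(2011)·Q(2014) = 0.38×333 + 3.02×107 + 1.72×71 = 126.54 + 323.14 + 122.12 = 571.8
Index = 754.96 / 571.8 × 100 = 132.0322

132.0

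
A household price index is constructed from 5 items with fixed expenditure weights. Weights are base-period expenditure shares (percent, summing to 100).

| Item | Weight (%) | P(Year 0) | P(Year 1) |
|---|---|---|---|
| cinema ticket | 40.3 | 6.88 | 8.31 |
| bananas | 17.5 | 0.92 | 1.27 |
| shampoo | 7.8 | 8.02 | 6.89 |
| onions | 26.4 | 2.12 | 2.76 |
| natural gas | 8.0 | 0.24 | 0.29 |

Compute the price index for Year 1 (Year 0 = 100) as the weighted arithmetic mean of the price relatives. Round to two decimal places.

cinema ticket: 40.3 × (8.31/6.88) = 40.3 × 1.207849 = 48.6763
bananas: 17.5 × (1.27/0.92) = 17.5 × 1.380435 = 24.1576
shampoo: 7.8 × (6.89/8.02) = 7.8 × 0.859102 = 6.7010
onions: 26.4 × (2.76/2.12) = 26.4 × 1.301887 = 34.3698
natural gas: 8.0 × (0.29/0.24) = 8.0 × 1.208333 = 9.6667
Index = Σ wᵢ·(p₁ᵢ/p₀ᵢ) = 48.6763 + 24.1576 + 6.7010 + 34.3698 + 9.6667 = 123.5714

123.57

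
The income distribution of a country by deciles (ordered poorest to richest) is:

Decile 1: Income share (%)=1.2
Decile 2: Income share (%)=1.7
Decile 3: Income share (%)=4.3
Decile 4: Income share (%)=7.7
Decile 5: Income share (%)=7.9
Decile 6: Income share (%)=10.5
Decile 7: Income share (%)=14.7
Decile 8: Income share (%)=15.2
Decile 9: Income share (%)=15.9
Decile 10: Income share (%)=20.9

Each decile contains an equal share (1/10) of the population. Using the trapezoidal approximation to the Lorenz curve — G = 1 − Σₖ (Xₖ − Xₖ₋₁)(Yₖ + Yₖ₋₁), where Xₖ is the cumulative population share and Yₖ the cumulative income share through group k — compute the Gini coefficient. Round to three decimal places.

0.355

Cumulative income shares Yₖ: 0.0120, 0.0290, 0.0720, 0.1490, 0.2280, 0.3330, 0.4800, 0.6320, 0.7910, 1.0000
Σ (Xₖ−Xₖ₋₁)(Yₖ+Yₖ₋₁) = (1/10)(0.0120+0.0000) + (1/10)(0.0290+0.0120) + (1/10)(0.0720+0.0290) + (1/10)(0.1490+0.0720) + (1/10)(0.2280+0.1490) + (1/10)(0.3330+0.2280) + (1/10)(0.4800+0.3330) + (1/10)(0.6320+0.4800) + (1/10)(0.7910+0.6320) + (1/10)(1.0000+0.7910)
  = 0.0012 + 0.0041 + 0.0101 + 0.0221 + 0.0377 + 0.0561 + 0.0813 + 0.1112 + 0.1423 + 0.1791 = 0.6452
G = 1 − 0.6452 = 0.3548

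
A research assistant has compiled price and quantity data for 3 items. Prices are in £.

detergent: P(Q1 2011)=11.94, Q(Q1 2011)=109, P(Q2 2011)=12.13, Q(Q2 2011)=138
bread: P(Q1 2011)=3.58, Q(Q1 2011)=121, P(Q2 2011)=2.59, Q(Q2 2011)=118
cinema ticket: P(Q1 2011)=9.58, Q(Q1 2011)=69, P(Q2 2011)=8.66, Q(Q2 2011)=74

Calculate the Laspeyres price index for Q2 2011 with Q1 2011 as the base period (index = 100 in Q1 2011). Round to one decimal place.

Laspeyres price index uses base-period quantities as weights.
ΣP(Q2 2011)·Q(Q1 2011) = 12.13×109 + 2.59×121 + 8.66×69 = 1322.17 + 313.39 + 597.54 = 2233.1
ΣP(Q1 2011)·Q(Q1 2011) = 11.94×109 + 3.58×121 + 9.58×69 = 1301.46 + 433.18 + 661.02 = 2395.66
Index = 2233.1 / 2395.66 × 100 = 93.2144

93.2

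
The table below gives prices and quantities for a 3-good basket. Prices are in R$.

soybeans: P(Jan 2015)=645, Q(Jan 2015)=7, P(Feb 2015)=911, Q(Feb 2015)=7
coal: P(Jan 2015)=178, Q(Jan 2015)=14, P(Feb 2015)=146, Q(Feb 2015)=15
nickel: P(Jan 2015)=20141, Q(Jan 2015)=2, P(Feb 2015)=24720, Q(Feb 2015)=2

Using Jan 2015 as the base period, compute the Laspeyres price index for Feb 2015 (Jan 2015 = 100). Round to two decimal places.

122.36

Laspeyres price index uses base-period quantities as weights.
ΣP(Feb 2015)·Q(Jan 2015) = 911×7 + 146×14 + 24720×2 = 6377 + 2044 + 49440 = 57861
ΣP(Jan 2015)·Q(Jan 2015) = 645×7 + 178×14 + 20141×2 = 4515 + 2492 + 40282 = 47289
Index = 57861 / 47289 × 100 = 122.3562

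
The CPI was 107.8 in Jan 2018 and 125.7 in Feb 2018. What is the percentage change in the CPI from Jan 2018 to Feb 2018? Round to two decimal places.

16.60%

Change = (125.7 − 107.8) / 107.8 × 100
       = 17.9 / 107.8 × 100 = 16.6048%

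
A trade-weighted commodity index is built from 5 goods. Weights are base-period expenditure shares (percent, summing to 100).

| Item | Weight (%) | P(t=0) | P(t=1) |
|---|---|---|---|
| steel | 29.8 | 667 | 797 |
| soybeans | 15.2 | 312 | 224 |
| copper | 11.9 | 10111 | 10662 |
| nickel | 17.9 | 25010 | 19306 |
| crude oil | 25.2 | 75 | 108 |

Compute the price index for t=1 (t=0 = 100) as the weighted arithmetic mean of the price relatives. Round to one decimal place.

109.2

steel: 29.8 × (797/667) = 29.8 × 1.194903 = 35.6081
soybeans: 15.2 × (224/312) = 15.2 × 0.717949 = 10.9128
copper: 11.9 × (10662/10111) = 11.9 × 1.054495 = 12.5485
nickel: 17.9 × (19306/25010) = 17.9 × 0.771931 = 13.8176
crude oil: 25.2 × (108/75) = 25.2 × 1.440000 = 36.2880
Index = Σ wᵢ·(p₁ᵢ/p₀ᵢ) = 35.6081 + 10.9128 + 12.5485 + 13.8176 + 36.2880 = 109.1750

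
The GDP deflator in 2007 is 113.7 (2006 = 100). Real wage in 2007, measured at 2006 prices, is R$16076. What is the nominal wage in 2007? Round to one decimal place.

18278.4

Nominal = Real × (Index/100) = 16076 × (113.7/100)
        = 16076 × 1.137 = 18278.4120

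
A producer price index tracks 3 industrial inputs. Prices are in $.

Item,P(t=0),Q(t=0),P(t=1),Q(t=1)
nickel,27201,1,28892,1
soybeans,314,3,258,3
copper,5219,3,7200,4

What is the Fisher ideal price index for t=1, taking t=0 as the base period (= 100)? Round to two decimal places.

Laspeyres component (base-period weights):
ΣP(t=1)Q(t=0) = 28892×1 + 258×3 + 7200×3 = 28892 + 774 + 21600 = 51266
ΣP(t=0)Q(t=0) = 27201×1 + 314×3 + 5219×3 = 27201 + 942 + 15657 = 43800
L = 51266 / 43800 × 100 = 117.0457
Paasche component (current-period weights):
ΣP(t=1)Q(t=1) = 28892×1 + 258×3 + 7200×4 = 28892 + 774 + 28800 = 58466
ΣP(t=0)Q(t=1) = 27201×1 + 314×3 + 5219×4 = 27201 + 942 + 20876 = 49019
P = 58466 / 49019 × 100 = 119.2721
Fisher = √(L × P) = √(117.0457 × 119.2721) = 118.1536

118.15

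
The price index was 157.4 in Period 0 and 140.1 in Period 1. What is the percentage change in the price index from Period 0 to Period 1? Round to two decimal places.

Change = (140.1 − 157.4) / 157.4 × 100
       = -17.3 / 157.4 × 100 = -10.9911%

-10.99%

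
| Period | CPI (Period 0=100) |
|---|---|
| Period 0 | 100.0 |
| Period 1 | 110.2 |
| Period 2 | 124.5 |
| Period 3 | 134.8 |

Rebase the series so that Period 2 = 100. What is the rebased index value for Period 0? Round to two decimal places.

Rebased(Period 0) = 100.0 / 124.5 × 100 = 80.3213

80.32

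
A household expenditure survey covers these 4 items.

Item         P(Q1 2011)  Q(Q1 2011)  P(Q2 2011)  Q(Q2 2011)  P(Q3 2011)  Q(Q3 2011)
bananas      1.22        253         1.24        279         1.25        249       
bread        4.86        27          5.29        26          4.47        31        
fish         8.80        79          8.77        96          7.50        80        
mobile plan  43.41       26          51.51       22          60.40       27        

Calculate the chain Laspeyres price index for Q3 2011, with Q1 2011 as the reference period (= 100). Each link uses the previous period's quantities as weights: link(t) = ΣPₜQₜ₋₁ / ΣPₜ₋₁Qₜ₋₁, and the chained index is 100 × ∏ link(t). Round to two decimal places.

Link Q1 2011→Q2 2011:
ΣP(Q2 2011)Q(Q1 2011) = 1.24×253 + 5.29×27 + 8.77×79 + 51.51×26 = 313.72 + 142.83 + 692.83 + 1339.26 = 2488.64
ΣP(Q1 2011)Q(Q1 2011) = 1.22×253 + 4.86×27 + 8.80×79 + 43.41×26 = 308.66 + 131.22 + 695.2 + 1128.66 = 2263.74
link = 2488.64/2263.74 = 1.099349
Link Q2 2011→Q3 2011:
ΣP(Q3 2011)Q(Q2 2011) = 1.25×279 + 4.47×26 + 7.50×96 + 60.40×22 = 348.75 + 116.22 + 720 + 1328.8 = 2513.77
ΣP(Q2 2011)Q(Q2 2011) = 1.24×279 + 5.29×26 + 8.77×96 + 51.51×22 = 345.96 + 137.54 + 841.92 + 1133.22 = 2458.64
link = 2513.77/2458.64 = 1.022423
Chained index = 100 × 1.099349 × 1.022423 = 112.4000

112.40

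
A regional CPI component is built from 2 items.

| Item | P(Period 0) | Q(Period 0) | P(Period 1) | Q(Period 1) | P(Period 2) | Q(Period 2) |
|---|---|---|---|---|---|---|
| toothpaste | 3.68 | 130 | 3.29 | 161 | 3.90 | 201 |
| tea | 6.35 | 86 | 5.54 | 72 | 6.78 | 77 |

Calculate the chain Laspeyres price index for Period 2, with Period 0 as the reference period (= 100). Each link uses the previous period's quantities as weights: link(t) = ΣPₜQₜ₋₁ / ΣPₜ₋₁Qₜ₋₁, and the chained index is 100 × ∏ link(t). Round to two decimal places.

Link Period 0→Period 1:
ΣP(Period 1)Q(Period 0) = 3.29×130 + 5.54×86 = 427.7 + 476.44 = 904.14
ΣP(Period 0)Q(Period 0) = 3.68×130 + 6.35×86 = 478.4 + 546.1 = 1024.5
link = 904.14/1024.5 = 0.882518
Link Period 1→Period 2:
ΣP(Period 2)Q(Period 1) = 3.90×161 + 6.78×72 = 627.9 + 488.16 = 1116.06
ΣP(Period 1)Q(Period 1) = 3.29×161 + 5.54×72 = 529.69 + 398.88 = 928.57
link = 1116.06/928.57 = 1.201913
Chained index = 100 × 0.882518 × 1.201913 = 106.0710

106.07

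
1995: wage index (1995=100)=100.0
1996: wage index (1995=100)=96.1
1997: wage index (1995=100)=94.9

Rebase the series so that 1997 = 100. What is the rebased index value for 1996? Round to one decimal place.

101.3

Rebased(1996) = 96.1 / 94.9 × 100 = 101.2645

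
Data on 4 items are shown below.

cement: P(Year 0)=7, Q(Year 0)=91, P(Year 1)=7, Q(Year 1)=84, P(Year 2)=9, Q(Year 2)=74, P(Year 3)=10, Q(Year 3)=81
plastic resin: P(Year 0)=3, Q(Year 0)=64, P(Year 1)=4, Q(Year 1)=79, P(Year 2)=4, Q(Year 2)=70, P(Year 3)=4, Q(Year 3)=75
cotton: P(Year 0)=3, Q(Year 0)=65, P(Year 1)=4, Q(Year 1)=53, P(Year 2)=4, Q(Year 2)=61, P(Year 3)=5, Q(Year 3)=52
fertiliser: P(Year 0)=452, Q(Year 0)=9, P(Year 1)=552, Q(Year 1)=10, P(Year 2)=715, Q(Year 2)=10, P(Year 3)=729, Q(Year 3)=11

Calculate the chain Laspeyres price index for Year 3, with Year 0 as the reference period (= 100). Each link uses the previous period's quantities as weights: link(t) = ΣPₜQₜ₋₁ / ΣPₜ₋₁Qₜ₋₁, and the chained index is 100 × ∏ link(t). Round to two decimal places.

157.82

Link Year 0→Year 1:
ΣP(Year 1)Q(Year 0) = 7×91 + 4×64 + 4×65 + 552×9 = 637 + 256 + 260 + 4968 = 6121
ΣP(Year 0)Q(Year 0) = 7×91 + 3×64 + 3×65 + 452×9 = 637 + 192 + 195 + 4068 = 5092
link = 6121/5092 = 1.202082
Link Year 1→Year 2:
ΣP(Year 2)Q(Year 1) = 9×84 + 4×79 + 4×53 + 715×10 = 756 + 316 + 212 + 7150 = 8434
ΣP(Year 1)Q(Year 1) = 7×84 + 4×79 + 4×53 + 552×10 = 588 + 316 + 212 + 5520 = 6636
link = 8434/6636 = 1.270946
Link Year 2→Year 3:
ΣP(Year 3)Q(Year 2) = 10×74 + 4×70 + 5×61 + 729×10 = 740 + 280 + 305 + 7290 = 8615
ΣP(Year 2)Q(Year 2) = 9×74 + 4×70 + 4×61 + 715×10 = 666 + 280 + 244 + 7150 = 8340
link = 8615/8340 = 1.032974
Chained index = 100 × 1.202082 × 1.270946 × 1.032974 = 157.8158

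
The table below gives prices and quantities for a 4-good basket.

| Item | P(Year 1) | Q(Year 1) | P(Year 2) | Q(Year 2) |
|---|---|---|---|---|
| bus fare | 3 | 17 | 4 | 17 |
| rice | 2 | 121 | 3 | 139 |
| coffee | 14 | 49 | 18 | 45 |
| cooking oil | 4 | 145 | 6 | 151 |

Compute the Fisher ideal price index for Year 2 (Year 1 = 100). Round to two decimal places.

Laspeyres component (base-period weights):
ΣP(Year 2)Q(Year 1) = 4×17 + 3×121 + 18×49 + 6×145 = 68 + 363 + 882 + 870 = 2183
ΣP(Year 1)Q(Year 1) = 3×17 + 2×121 + 14×49 + 4×145 = 51 + 242 + 686 + 580 = 1559
L = 2183 / 1559 × 100 = 140.0257
Paasche component (current-period weights):
ΣP(Year 2)Q(Year 2) = 4×17 + 3×139 + 18×45 + 6×151 = 68 + 417 + 810 + 906 = 2201
ΣP(Year 1)Q(Year 2) = 3×17 + 2×139 + 14×45 + 4×151 = 51 + 278 + 630 + 604 = 1563
P = 2201 / 1563 × 100 = 140.8189
Fisher = √(L × P) = √(140.0257 × 140.8189) = 140.4217

140.42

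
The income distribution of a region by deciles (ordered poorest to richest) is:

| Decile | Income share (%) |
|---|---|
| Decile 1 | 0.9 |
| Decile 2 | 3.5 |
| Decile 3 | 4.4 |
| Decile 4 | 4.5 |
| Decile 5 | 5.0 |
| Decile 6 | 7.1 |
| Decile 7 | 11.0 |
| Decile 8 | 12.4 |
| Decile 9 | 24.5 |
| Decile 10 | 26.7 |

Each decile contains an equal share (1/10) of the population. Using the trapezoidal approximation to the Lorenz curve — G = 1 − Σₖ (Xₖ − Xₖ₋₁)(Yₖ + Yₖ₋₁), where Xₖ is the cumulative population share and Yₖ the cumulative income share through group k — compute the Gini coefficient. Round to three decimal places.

0.441

Cumulative income shares Yₖ: 0.0090, 0.0440, 0.0880, 0.1330, 0.1830, 0.2540, 0.3640, 0.4880, 0.7330, 1.0000
Σ (Xₖ−Xₖ₋₁)(Yₖ+Yₖ₋₁) = (1/10)(0.0090+0.0000) + (1/10)(0.0440+0.0090) + (1/10)(0.0880+0.0440) + (1/10)(0.1330+0.0880) + (1/10)(0.1830+0.1330) + (1/10)(0.2540+0.1830) + (1/10)(0.3640+0.2540) + (1/10)(0.4880+0.3640) + (1/10)(0.7330+0.4880) + (1/10)(1.0000+0.7330)
  = 0.0009 + 0.0053 + 0.0132 + 0.0221 + 0.0316 + 0.0437 + 0.0618 + 0.0852 + 0.1221 + 0.1733 = 0.5592
G = 1 − 0.5592 = 0.4408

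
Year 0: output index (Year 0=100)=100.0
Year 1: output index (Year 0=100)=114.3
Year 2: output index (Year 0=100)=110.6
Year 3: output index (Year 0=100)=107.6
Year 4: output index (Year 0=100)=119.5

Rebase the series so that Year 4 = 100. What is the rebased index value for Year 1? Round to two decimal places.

95.65

Rebased(Year 1) = 114.3 / 119.5 × 100 = 95.6485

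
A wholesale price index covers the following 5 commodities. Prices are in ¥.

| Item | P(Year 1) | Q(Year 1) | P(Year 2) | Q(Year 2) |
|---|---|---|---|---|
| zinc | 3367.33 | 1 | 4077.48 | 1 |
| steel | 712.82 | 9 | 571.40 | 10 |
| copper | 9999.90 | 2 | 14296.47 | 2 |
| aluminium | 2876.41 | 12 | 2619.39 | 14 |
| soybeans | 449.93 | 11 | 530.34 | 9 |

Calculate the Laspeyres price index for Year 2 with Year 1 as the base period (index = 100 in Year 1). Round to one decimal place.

108.4

Laspeyres price index uses base-period quantities as weights.
ΣP(Year 2)·Q(Year 1) = 4077.48×1 + 571.40×9 + 14296.47×2 + 2619.39×12 + 530.34×11 = 4077.48 + 5142.6 + 28592.94 + 31432.68 + 5833.74 = 75079.44
ΣP(Year 1)·Q(Year 1) = 3367.33×1 + 712.82×9 + 9999.90×2 + 2876.41×12 + 449.93×11 = 3367.33 + 6415.38 + 19999.8 + 34516.92 + 4949.23 = 69248.66
Index = 75079.44 / 69248.66 × 100 = 108.4201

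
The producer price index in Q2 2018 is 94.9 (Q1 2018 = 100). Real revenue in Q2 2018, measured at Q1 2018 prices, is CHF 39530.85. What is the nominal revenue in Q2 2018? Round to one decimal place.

37514.8

Nominal = Real × (Index/100) = 39530.85 × (94.9/100)
        = 39530.85 × 0.949 = 37514.7766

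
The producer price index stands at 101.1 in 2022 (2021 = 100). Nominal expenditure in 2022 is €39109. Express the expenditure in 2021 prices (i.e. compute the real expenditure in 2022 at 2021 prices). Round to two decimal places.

38683.48

Real = Nominal ÷ (Index/100) = 39109 ÷ (101.1/100)
     = 39109 ÷ 1.011 = 38683.4817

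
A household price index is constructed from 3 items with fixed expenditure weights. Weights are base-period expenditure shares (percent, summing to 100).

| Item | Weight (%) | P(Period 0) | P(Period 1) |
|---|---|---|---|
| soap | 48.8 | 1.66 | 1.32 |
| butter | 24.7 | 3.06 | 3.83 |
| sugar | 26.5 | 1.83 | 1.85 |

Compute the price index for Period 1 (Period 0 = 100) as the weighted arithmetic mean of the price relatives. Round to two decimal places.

96.51

soap: 48.8 × (1.32/1.66) = 48.8 × 0.795181 = 38.8048
butter: 24.7 × (3.83/3.06) = 24.7 × 1.251634 = 30.9154
sugar: 26.5 × (1.85/1.83) = 26.5 × 1.010929 = 26.7896
Index = Σ wᵢ·(p₁ᵢ/p₀ᵢ) = 38.8048 + 30.9154 + 26.7896 = 96.5098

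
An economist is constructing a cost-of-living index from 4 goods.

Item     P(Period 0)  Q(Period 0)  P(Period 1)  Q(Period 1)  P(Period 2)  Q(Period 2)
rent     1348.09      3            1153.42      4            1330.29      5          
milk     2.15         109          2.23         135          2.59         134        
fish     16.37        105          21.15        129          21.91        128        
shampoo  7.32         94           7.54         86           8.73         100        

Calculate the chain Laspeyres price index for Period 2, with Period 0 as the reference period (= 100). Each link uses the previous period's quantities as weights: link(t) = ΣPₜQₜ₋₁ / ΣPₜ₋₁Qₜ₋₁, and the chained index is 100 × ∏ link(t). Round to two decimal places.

110.66

Link Period 0→Period 1:
ΣP(Period 1)Q(Period 0) = 1153.42×3 + 2.23×109 + 21.15×105 + 7.54×94 = 3460.26 + 243.07 + 2220.75 + 708.76 = 6632.84
ΣP(Period 0)Q(Period 0) = 1348.09×3 + 2.15×109 + 16.37×105 + 7.32×94 = 4044.27 + 234.35 + 1718.85 + 688.08 = 6685.55
link = 6632.84/6685.55 = 0.992116
Link Period 1→Period 2:
ΣP(Period 2)Q(Period 1) = 1330.29×4 + 2.59×135 + 21.91×129 + 8.73×86 = 5321.16 + 349.65 + 2826.39 + 750.78 = 9247.98
ΣP(Period 1)Q(Period 1) = 1153.42×4 + 2.23×135 + 21.15×129 + 7.54×86 = 4613.68 + 301.05 + 2728.35 + 648.44 = 8291.52
link = 9247.98/8291.52 = 1.115354
Chained index = 100 × 0.992116 × 1.115354 = 110.6560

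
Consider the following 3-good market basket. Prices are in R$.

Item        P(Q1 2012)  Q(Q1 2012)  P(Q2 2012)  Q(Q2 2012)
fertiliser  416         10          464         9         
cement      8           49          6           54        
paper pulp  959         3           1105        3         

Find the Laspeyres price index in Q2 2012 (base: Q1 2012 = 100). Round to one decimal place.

Laspeyres price index uses base-period quantities as weights.
ΣP(Q2 2012)·Q(Q1 2012) = 464×10 + 6×49 + 1105×3 = 4640 + 294 + 3315 = 8249
ΣP(Q1 2012)·Q(Q1 2012) = 416×10 + 8×49 + 959×3 = 4160 + 392 + 2877 = 7429
Index = 8249 / 7429 × 100 = 111.0378

111.0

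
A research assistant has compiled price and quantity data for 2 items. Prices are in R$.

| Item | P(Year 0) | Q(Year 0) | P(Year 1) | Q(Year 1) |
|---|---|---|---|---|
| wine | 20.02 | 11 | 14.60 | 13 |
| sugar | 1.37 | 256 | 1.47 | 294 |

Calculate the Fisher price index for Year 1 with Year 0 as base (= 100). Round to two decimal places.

Laspeyres component (base-period weights):
ΣP(Year 1)Q(Year 0) = 14.60×11 + 1.47×256 = 160.6 + 376.32 = 536.92
ΣP(Year 0)Q(Year 0) = 20.02×11 + 1.37×256 = 220.22 + 350.72 = 570.94
L = 536.92 / 570.94 × 100 = 94.0414
Paasche component (current-period weights):
ΣP(Year 1)Q(Year 1) = 14.60×13 + 1.47×294 = 189.8 + 432.18 = 621.98
ΣP(Year 0)Q(Year 1) = 20.02×13 + 1.37×294 = 260.26 + 402.78 = 663.04
P = 621.98 / 663.04 × 100 = 93.8073
Fisher = √(L × P) = √(94.0414 × 93.8073) = 93.9243

93.92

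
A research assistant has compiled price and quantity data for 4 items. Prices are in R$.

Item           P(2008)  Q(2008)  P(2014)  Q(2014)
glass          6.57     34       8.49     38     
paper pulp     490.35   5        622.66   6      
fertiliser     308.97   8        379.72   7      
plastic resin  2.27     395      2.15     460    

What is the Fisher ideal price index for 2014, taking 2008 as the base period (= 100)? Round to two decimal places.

Laspeyres component (base-period weights):
ΣP(2014)Q(2008) = 8.49×34 + 622.66×5 + 379.72×8 + 2.15×395 = 288.66 + 3113.3 + 3037.76 + 849.25 = 7288.97
ΣP(2008)Q(2008) = 6.57×34 + 490.35×5 + 308.97×8 + 2.27×395 = 223.38 + 2451.75 + 2471.76 + 896.65 = 6043.54
L = 7288.97 / 6043.54 × 100 = 120.6076
Paasche component (current-period weights):
ΣP(2014)Q(2014) = 8.49×38 + 622.66×6 + 379.72×7 + 2.15×460 = 322.62 + 3735.96 + 2658.04 + 989 = 7705.62
ΣP(2008)Q(2014) = 6.57×38 + 490.35×6 + 308.97×7 + 2.27×460 = 249.66 + 2942.1 + 2162.79 + 1044.2 = 6398.75
P = 7705.62 / 6398.75 × 100 = 120.4238
Fisher = √(L × P) = √(120.6076 × 120.4238) = 120.5157

120.52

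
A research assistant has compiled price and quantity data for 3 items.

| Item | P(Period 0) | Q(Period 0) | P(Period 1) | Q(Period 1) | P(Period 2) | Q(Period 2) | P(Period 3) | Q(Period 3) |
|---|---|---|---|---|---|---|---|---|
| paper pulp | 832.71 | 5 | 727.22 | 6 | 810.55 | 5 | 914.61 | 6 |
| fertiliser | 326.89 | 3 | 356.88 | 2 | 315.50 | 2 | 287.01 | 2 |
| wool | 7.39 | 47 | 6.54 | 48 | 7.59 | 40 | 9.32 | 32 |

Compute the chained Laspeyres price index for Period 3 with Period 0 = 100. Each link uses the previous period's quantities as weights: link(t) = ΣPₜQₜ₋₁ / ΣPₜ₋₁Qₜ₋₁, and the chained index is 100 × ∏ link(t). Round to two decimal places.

Link Period 0→Period 1:
ΣP(Period 1)Q(Period 0) = 727.22×5 + 356.88×3 + 6.54×47 = 3636.1 + 1070.64 + 307.38 = 5014.12
ΣP(Period 0)Q(Period 0) = 832.71×5 + 326.89×3 + 7.39×47 = 4163.55 + 980.67 + 347.33 = 5491.55
link = 5014.12/5491.55 = 0.913061
Link Period 1→Period 2:
ΣP(Period 2)Q(Period 1) = 810.55×6 + 315.50×2 + 7.59×48 = 4863.3 + 631 + 364.32 = 5858.62
ΣP(Period 1)Q(Period 1) = 727.22×6 + 356.88×2 + 6.54×48 = 4363.32 + 713.76 + 313.92 = 5391
link = 5858.62/5391 = 1.086741
Link Period 2→Period 3:
ΣP(Period 3)Q(Period 2) = 914.61×5 + 287.01×2 + 9.32×40 = 4573.05 + 574.02 + 372.8 = 5519.87
ΣP(Period 2)Q(Period 2) = 810.55×5 + 315.50×2 + 7.59×40 = 4052.75 + 631 + 303.6 = 4987.35
link = 5519.87/4987.35 = 1.106774
Chained index = 100 × 0.913061 × 1.086741 × 1.106774 = 109.8208

109.82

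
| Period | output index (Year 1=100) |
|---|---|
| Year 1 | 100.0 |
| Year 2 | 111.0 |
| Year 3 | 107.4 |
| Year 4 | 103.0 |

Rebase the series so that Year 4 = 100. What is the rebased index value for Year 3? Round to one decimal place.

Rebased(Year 3) = 107.4 / 103.0 × 100 = 104.2718

104.3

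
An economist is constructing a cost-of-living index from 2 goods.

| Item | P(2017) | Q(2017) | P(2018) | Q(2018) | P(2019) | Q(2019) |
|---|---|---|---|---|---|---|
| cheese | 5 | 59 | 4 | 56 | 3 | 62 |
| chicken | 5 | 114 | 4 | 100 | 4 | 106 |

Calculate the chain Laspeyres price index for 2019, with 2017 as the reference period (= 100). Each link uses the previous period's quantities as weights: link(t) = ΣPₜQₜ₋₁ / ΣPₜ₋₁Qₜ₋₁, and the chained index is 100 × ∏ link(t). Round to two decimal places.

Link 2017→2018:
ΣP(2018)Q(2017) = 4×59 + 4×114 = 236 + 456 = 692
ΣP(2017)Q(2017) = 5×59 + 5×114 = 295 + 570 = 865
link = 692/865 = 0.800000
Link 2018→2019:
ΣP(2019)Q(2018) = 3×56 + 4×100 = 168 + 400 = 568
ΣP(2018)Q(2018) = 4×56 + 4×100 = 224 + 400 = 624
link = 568/624 = 0.910256
Chained index = 100 × 0.800000 × 0.910256 = 72.8205

72.82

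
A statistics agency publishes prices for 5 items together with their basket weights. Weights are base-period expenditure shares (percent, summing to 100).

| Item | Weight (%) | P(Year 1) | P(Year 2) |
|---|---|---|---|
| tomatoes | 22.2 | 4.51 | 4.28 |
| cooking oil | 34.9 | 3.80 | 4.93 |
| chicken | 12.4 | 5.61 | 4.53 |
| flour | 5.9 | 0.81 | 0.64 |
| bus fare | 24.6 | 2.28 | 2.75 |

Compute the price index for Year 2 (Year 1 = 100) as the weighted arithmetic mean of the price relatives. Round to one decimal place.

110.7

tomatoes: 22.2 × (4.28/4.51) = 22.2 × 0.949002 = 21.0678
cooking oil: 34.9 × (4.93/3.80) = 34.9 × 1.297368 = 45.2782
chicken: 12.4 × (4.53/5.61) = 12.4 × 0.807487 = 10.0128
flour: 5.9 × (0.64/0.81) = 5.9 × 0.790123 = 4.6617
bus fare: 24.6 × (2.75/2.28) = 24.6 × 1.206140 = 29.6711
Index = Σ wᵢ·(p₁ᵢ/p₀ᵢ) = 21.0678 + 45.2782 + 10.0128 + 4.6617 + 29.6711 = 110.6916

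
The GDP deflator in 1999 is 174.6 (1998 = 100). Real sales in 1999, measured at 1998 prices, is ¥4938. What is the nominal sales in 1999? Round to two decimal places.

Nominal = Real × (Index/100) = 4938 × (174.6/100)
        = 4938 × 1.746 = 8621.7480

8621.75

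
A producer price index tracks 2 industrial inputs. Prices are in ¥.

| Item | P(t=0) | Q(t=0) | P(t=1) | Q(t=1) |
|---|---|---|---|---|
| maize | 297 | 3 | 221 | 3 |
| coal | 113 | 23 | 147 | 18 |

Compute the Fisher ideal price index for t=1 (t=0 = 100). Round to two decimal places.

114.49

Laspeyres component (base-period weights):
ΣP(t=1)Q(t=0) = 221×3 + 147×23 = 663 + 3381 = 4044
ΣP(t=0)Q(t=0) = 297×3 + 113×23 = 891 + 2599 = 3490
L = 4044 / 3490 × 100 = 115.8739
Paasche component (current-period weights):
ΣP(t=1)Q(t=1) = 221×3 + 147×18 = 663 + 2646 = 3309
ΣP(t=0)Q(t=1) = 297×3 + 113×18 = 891 + 2034 = 2925
P = 3309 / 2925 × 100 = 113.1282
Fisher = √(L × P) = √(115.8739 × 113.1282) = 114.4928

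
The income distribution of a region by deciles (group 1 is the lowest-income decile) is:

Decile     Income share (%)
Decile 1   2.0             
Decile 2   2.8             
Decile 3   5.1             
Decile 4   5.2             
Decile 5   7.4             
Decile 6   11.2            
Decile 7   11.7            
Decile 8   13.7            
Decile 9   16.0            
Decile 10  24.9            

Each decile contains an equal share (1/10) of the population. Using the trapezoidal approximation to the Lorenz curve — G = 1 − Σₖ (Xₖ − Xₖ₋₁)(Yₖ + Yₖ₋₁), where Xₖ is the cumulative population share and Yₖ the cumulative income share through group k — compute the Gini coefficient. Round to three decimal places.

0.365

Cumulative income shares Yₖ: 0.0200, 0.0480, 0.0990, 0.1510, 0.2250, 0.3370, 0.4540, 0.5910, 0.7510, 1.0000
Σ (Xₖ−Xₖ₋₁)(Yₖ+Yₖ₋₁) = (1/10)(0.0200+0.0000) + (1/10)(0.0480+0.0200) + (1/10)(0.0990+0.0480) + (1/10)(0.1510+0.0990) + (1/10)(0.2250+0.1510) + (1/10)(0.3370+0.2250) + (1/10)(0.4540+0.3370) + (1/10)(0.5910+0.4540) + (1/10)(0.7510+0.5910) + (1/10)(1.0000+0.7510)
  = 0.0020 + 0.0068 + 0.0147 + 0.0250 + 0.0376 + 0.0562 + 0.0791 + 0.1045 + 0.1342 + 0.1751 = 0.6352
G = 1 − 0.6352 = 0.3648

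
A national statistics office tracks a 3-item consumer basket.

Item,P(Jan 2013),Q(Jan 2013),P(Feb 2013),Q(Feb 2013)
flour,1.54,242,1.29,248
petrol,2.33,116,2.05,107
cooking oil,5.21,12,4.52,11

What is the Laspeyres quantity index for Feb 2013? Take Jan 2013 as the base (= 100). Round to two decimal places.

Laspeyres quantity index uses base-period prices as weights.
ΣP(Jan 2013)·Q(Feb 2013) = 1.54×248 + 2.33×107 + 5.21×11 = 381.92 + 249.31 + 57.31 = 688.54
ΣP(Jan 2013)·Q(Jan 2013) = 1.54×242 + 2.33×116 + 5.21×12 = 372.68 + 270.28 + 62.52 = 705.48
Index = 688.54 / 705.48 × 100 = 97.5988

97.60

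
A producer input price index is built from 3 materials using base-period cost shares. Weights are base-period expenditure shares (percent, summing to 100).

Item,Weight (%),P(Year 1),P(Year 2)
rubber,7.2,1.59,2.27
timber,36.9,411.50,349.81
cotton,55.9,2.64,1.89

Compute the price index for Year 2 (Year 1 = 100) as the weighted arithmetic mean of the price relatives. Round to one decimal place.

rubber: 7.2 × (2.27/1.59) = 7.2 × 1.427673 = 10.2792
timber: 36.9 × (349.81/411.50) = 36.9 × 0.850085 = 31.3681
cotton: 55.9 × (1.89/2.64) = 55.9 × 0.715909 = 40.0193
Index = Σ wᵢ·(p₁ᵢ/p₀ᵢ) = 10.2792 + 31.3681 + 40.0193 = 81.6667

81.7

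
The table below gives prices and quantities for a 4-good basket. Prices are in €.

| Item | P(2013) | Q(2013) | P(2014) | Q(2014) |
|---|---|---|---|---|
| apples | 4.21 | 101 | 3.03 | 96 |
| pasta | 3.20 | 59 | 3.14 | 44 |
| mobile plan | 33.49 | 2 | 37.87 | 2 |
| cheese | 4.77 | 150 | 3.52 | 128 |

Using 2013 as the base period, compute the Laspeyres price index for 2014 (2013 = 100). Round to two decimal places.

78.41

Laspeyres price index uses base-period quantities as weights.
ΣP(2014)·Q(2013) = 3.03×101 + 3.14×59 + 37.87×2 + 3.52×150 = 306.03 + 185.26 + 75.74 + 528 = 1095.03
ΣP(2013)·Q(2013) = 4.21×101 + 3.20×59 + 33.49×2 + 4.77×150 = 425.21 + 188.8 + 66.98 + 715.5 = 1396.49
Index = 1095.03 / 1396.49 × 100 = 78.4130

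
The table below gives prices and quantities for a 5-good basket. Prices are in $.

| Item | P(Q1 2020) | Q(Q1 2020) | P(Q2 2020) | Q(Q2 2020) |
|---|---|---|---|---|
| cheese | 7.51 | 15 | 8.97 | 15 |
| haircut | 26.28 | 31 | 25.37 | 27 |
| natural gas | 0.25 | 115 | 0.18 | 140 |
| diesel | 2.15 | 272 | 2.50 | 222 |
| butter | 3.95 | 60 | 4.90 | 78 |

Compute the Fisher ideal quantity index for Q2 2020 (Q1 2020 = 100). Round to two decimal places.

Laspeyres component (base-period weights):
ΣP(Q1 2020)Q(Q2 2020) = 7.51×15 + 26.28×27 + 0.25×140 + 2.15×222 + 3.95×78 = 112.65 + 709.56 + 35 + 477.3 + 308.1 = 1642.61
ΣP(Q1 2020)Q(Q1 2020) = 7.51×15 + 26.28×31 + 0.25×115 + 2.15×272 + 3.95×60 = 112.65 + 814.68 + 28.75 + 584.8 + 237 = 1777.88
L = 1642.61 / 1777.88 × 100 = 92.3915
Paasche component (current-period weights):
ΣP(Q2 2020)Q(Q2 2020) = 8.97×15 + 25.37×27 + 0.18×140 + 2.50×222 + 4.90×78 = 134.55 + 684.99 + 25.2 + 555 + 382.2 = 1781.94
ΣP(Q2 2020)Q(Q1 2020) = 8.97×15 + 25.37×31 + 0.18×115 + 2.50×272 + 4.90×60 = 134.55 + 786.47 + 20.7 + 680 + 294 = 1915.72
P = 1781.94 / 1915.72 × 100 = 93.0167
Fisher = √(L × P) = √(92.3915 × 93.0167) = 92.7036

92.70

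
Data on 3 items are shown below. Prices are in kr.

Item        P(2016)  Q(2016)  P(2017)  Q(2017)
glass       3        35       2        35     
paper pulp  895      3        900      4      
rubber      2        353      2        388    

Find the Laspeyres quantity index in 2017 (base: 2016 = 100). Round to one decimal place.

Laspeyres quantity index uses base-period prices as weights.
ΣP(2016)·Q(2017) = 3×35 + 895×4 + 2×388 = 105 + 3580 + 776 = 4461
ΣP(2016)·Q(2016) = 3×35 + 895×3 + 2×353 = 105 + 2685 + 706 = 3496
Index = 4461 / 3496 × 100 = 127.6030

127.6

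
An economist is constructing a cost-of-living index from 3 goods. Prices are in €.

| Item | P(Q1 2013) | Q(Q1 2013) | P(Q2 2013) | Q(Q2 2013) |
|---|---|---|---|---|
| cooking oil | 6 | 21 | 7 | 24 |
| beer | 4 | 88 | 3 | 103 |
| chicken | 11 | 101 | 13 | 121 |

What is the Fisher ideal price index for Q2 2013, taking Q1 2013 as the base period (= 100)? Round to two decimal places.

108.57

Laspeyres component (base-period weights):
ΣP(Q2 2013)Q(Q1 2013) = 7×21 + 3×88 + 13×101 = 147 + 264 + 1313 = 1724
ΣP(Q1 2013)Q(Q1 2013) = 6×21 + 4×88 + 11×101 = 126 + 352 + 1111 = 1589
L = 1724 / 1589 × 100 = 108.4959
Paasche component (current-period weights):
ΣP(Q2 2013)Q(Q2 2013) = 7×24 + 3×103 + 13×121 = 168 + 309 + 1573 = 2050
ΣP(Q1 2013)Q(Q2 2013) = 6×24 + 4×103 + 11×121 = 144 + 412 + 1331 = 1887
P = 2050 / 1887 × 100 = 108.6380
Fisher = √(L × P) = √(108.4959 × 108.6380) = 108.5670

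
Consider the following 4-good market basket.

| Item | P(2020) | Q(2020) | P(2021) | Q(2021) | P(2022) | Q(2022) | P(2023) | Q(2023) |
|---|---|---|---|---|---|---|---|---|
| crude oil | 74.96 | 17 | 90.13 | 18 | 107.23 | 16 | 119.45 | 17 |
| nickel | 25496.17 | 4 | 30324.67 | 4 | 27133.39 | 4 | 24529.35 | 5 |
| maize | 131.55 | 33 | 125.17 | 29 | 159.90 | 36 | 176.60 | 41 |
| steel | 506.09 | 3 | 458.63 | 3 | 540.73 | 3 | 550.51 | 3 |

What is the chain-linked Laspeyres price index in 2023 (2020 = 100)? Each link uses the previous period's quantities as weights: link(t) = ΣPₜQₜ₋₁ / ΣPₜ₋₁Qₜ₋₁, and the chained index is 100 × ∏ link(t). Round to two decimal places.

Link 2020→2021:
ΣP(2021)Q(2020) = 90.13×17 + 30324.67×4 + 125.17×33 + 458.63×3 = 1532.21 + 121298.68 + 4130.61 + 1375.89 = 128337.39
ΣP(2020)Q(2020) = 74.96×17 + 25496.17×4 + 131.55×33 + 506.09×3 = 1274.32 + 101984.68 + 4341.15 + 1518.27 = 109118.42
link = 128337.39/109118.42 = 1.176129
Link 2021→2022:
ΣP(2022)Q(2021) = 107.23×18 + 27133.39×4 + 159.90×29 + 540.73×3 = 1930.14 + 108533.56 + 4637.1 + 1622.19 = 116722.99
ΣP(2021)Q(2021) = 90.13×18 + 30324.67×4 + 125.17×29 + 458.63×3 = 1622.34 + 121298.68 + 3629.93 + 1375.89 = 127926.84
link = 116722.99/127926.84 = 0.912420
Link 2022→2023:
ΣP(2023)Q(2022) = 119.45×16 + 24529.35×4 + 176.60×36 + 550.51×3 = 1911.2 + 98117.4 + 6357.6 + 1651.53 = 108037.73
ΣP(2022)Q(2022) = 107.23×16 + 27133.39×4 + 159.90×36 + 540.73×3 = 1715.68 + 108533.56 + 5756.4 + 1622.19 = 117627.83
link = 108037.73/117627.83 = 0.918471
Chained index = 100 × 1.176129 × 0.912420 × 0.918471 = 98.5633

98.56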